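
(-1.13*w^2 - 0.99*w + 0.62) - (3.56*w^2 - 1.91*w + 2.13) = -4.69*w^2 + 0.92*w - 1.51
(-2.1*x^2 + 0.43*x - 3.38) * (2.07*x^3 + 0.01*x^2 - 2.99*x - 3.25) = -4.347*x^5 + 0.8691*x^4 - 0.713299999999998*x^3 + 5.5055*x^2 + 8.7087*x + 10.985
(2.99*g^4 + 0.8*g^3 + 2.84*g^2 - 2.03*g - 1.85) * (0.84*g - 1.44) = 2.5116*g^5 - 3.6336*g^4 + 1.2336*g^3 - 5.7948*g^2 + 1.3692*g + 2.664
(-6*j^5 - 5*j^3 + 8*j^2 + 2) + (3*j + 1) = -6*j^5 - 5*j^3 + 8*j^2 + 3*j + 3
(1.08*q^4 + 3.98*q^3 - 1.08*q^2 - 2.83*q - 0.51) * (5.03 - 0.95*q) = -1.026*q^5 + 1.6514*q^4 + 21.0454*q^3 - 2.7439*q^2 - 13.7504*q - 2.5653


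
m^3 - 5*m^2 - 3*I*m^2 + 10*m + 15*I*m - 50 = (m - 5)*(m - 5*I)*(m + 2*I)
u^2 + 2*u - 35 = (u - 5)*(u + 7)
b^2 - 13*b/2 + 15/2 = (b - 5)*(b - 3/2)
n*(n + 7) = n^2 + 7*n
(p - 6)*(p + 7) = p^2 + p - 42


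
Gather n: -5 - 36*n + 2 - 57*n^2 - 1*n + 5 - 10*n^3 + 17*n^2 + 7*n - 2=-10*n^3 - 40*n^2 - 30*n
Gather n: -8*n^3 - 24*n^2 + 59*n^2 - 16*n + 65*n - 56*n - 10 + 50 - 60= -8*n^3 + 35*n^2 - 7*n - 20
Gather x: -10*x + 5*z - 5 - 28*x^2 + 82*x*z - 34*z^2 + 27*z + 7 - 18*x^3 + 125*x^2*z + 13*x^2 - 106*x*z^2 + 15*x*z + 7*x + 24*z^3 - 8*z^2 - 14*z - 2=-18*x^3 + x^2*(125*z - 15) + x*(-106*z^2 + 97*z - 3) + 24*z^3 - 42*z^2 + 18*z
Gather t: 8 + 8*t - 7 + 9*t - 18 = 17*t - 17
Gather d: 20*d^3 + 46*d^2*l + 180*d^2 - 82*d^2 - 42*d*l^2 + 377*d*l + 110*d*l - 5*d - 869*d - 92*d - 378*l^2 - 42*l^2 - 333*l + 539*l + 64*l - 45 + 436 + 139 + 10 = 20*d^3 + d^2*(46*l + 98) + d*(-42*l^2 + 487*l - 966) - 420*l^2 + 270*l + 540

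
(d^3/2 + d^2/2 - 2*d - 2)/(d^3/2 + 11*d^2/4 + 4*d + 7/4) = 2*(d^2 - 4)/(2*d^2 + 9*d + 7)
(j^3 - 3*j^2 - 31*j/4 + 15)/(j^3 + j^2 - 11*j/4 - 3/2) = (2*j^2 - 3*j - 20)/(2*j^2 + 5*j + 2)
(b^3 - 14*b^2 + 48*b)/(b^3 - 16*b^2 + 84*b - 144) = b*(b - 8)/(b^2 - 10*b + 24)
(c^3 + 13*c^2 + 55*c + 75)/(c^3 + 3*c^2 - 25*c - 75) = (c + 5)/(c - 5)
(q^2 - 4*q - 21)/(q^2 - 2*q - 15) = (q - 7)/(q - 5)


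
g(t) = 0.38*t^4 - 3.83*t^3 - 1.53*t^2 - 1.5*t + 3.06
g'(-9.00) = -2012.73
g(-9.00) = 5177.88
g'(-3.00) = -136.77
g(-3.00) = 127.98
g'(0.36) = -4.02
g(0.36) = 2.15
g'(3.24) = -80.33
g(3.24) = -106.25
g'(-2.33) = -75.98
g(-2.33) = 57.90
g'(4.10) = -102.43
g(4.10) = -185.40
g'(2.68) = -62.97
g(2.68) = -66.07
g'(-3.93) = -259.20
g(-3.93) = 308.45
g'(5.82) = -108.85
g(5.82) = -376.54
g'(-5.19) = -507.61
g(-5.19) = 780.77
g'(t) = 1.52*t^3 - 11.49*t^2 - 3.06*t - 1.5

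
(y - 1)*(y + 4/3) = y^2 + y/3 - 4/3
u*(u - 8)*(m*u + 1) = m*u^3 - 8*m*u^2 + u^2 - 8*u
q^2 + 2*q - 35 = (q - 5)*(q + 7)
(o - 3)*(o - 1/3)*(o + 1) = o^3 - 7*o^2/3 - 7*o/3 + 1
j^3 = j^3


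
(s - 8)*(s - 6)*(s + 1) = s^3 - 13*s^2 + 34*s + 48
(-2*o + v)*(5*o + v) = -10*o^2 + 3*o*v + v^2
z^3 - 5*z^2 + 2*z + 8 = (z - 4)*(z - 2)*(z + 1)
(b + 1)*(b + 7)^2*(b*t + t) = b^4*t + 16*b^3*t + 78*b^2*t + 112*b*t + 49*t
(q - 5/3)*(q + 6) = q^2 + 13*q/3 - 10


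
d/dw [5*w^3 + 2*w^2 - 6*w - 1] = 15*w^2 + 4*w - 6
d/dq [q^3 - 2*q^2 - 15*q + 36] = 3*q^2 - 4*q - 15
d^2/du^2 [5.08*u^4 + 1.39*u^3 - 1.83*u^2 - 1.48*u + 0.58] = 60.96*u^2 + 8.34*u - 3.66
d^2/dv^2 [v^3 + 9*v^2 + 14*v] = 6*v + 18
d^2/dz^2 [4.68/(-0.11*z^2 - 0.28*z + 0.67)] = (0.113256*z^2 + 0.288288*z - 4.68*(0.22*z + 0.28)*(0.44*z + 0.56) - 0.689832)/(0.11*z^2 + 0.28*z - 0.67)^3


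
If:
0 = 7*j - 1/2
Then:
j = 1/14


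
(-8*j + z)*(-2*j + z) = 16*j^2 - 10*j*z + z^2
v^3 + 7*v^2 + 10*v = v*(v + 2)*(v + 5)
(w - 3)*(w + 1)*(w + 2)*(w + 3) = w^4 + 3*w^3 - 7*w^2 - 27*w - 18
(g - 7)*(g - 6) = g^2 - 13*g + 42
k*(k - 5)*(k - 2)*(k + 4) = k^4 - 3*k^3 - 18*k^2 + 40*k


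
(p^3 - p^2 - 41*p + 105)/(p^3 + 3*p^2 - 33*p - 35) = (p - 3)/(p + 1)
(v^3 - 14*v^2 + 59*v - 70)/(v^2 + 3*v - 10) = (v^2 - 12*v + 35)/(v + 5)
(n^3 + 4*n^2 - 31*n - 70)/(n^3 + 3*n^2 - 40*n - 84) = (n - 5)/(n - 6)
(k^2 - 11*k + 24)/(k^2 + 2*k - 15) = (k - 8)/(k + 5)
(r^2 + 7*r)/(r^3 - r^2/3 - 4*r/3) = 3*(r + 7)/(3*r^2 - r - 4)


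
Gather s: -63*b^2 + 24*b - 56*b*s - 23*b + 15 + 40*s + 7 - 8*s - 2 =-63*b^2 + b + s*(32 - 56*b) + 20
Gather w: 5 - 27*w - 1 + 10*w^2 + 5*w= 10*w^2 - 22*w + 4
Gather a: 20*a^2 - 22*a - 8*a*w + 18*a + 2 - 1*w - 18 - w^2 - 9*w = 20*a^2 + a*(-8*w - 4) - w^2 - 10*w - 16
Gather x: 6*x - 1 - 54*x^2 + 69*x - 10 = -54*x^2 + 75*x - 11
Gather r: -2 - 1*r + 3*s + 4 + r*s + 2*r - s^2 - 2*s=r*(s + 1) - s^2 + s + 2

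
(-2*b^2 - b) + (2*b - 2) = -2*b^2 + b - 2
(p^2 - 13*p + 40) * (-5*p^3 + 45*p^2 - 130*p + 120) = -5*p^5 + 110*p^4 - 915*p^3 + 3610*p^2 - 6760*p + 4800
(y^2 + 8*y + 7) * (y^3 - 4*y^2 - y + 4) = y^5 + 4*y^4 - 26*y^3 - 32*y^2 + 25*y + 28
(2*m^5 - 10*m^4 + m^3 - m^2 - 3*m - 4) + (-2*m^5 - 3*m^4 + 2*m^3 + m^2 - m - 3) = -13*m^4 + 3*m^3 - 4*m - 7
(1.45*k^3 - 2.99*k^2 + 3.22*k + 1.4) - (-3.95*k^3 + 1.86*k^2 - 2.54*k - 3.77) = 5.4*k^3 - 4.85*k^2 + 5.76*k + 5.17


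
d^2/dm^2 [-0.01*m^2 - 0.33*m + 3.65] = -0.0200000000000000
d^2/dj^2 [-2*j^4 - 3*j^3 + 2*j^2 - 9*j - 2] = -24*j^2 - 18*j + 4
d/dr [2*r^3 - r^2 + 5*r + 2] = 6*r^2 - 2*r + 5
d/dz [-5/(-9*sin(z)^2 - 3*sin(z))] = -(30/tan(z) + 5*cos(z)/sin(z)^2)/(3*(3*sin(z) + 1)^2)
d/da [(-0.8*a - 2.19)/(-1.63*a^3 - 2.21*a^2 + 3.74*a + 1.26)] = (-2.608*a^3 - 12.4771*a^2 - 9.6798*a + 7.1826)/(2.6569*a^6 + 7.2046*a^5 - 7.3083*a^4 - 20.6384*a^3 + 8.4184*a^2 + 9.4248*a + 1.5876)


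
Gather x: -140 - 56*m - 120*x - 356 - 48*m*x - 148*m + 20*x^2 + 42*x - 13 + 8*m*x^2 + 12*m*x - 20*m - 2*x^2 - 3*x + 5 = -224*m + x^2*(8*m + 18) + x*(-36*m - 81) - 504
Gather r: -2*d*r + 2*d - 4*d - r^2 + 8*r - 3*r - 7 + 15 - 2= -2*d - r^2 + r*(5 - 2*d) + 6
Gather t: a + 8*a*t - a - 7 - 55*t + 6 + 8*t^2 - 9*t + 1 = 8*t^2 + t*(8*a - 64)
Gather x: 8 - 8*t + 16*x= -8*t + 16*x + 8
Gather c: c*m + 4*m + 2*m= c*m + 6*m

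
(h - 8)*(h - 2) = h^2 - 10*h + 16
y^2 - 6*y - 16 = (y - 8)*(y + 2)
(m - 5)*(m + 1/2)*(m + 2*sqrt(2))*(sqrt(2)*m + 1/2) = sqrt(2)*m^4 - 9*sqrt(2)*m^3/2 + 9*m^3/2 - 81*m^2/4 - 3*sqrt(2)*m^2/2 - 45*m/4 - 9*sqrt(2)*m/2 - 5*sqrt(2)/2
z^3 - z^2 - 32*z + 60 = (z - 5)*(z - 2)*(z + 6)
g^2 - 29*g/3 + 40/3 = (g - 8)*(g - 5/3)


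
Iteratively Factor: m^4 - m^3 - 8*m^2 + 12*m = (m - 2)*(m^3 + m^2 - 6*m) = (m - 2)*(m + 3)*(m^2 - 2*m) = m*(m - 2)*(m + 3)*(m - 2)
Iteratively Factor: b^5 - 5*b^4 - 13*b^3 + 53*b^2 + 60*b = (b - 5)*(b^4 - 13*b^2 - 12*b) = (b - 5)*(b + 3)*(b^3 - 3*b^2 - 4*b) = (b - 5)*(b - 4)*(b + 3)*(b^2 + b) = (b - 5)*(b - 4)*(b + 1)*(b + 3)*(b)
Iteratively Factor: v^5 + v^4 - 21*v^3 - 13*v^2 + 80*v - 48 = (v + 3)*(v^4 - 2*v^3 - 15*v^2 + 32*v - 16) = (v + 3)*(v + 4)*(v^3 - 6*v^2 + 9*v - 4) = (v - 1)*(v + 3)*(v + 4)*(v^2 - 5*v + 4) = (v - 4)*(v - 1)*(v + 3)*(v + 4)*(v - 1)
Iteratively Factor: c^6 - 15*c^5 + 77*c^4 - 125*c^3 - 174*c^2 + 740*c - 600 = (c - 3)*(c^5 - 12*c^4 + 41*c^3 - 2*c^2 - 180*c + 200) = (c - 5)*(c - 3)*(c^4 - 7*c^3 + 6*c^2 + 28*c - 40) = (c - 5)*(c - 3)*(c - 2)*(c^3 - 5*c^2 - 4*c + 20) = (c - 5)*(c - 3)*(c - 2)^2*(c^2 - 3*c - 10) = (c - 5)^2*(c - 3)*(c - 2)^2*(c + 2)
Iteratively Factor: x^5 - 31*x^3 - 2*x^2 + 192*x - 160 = (x + 4)*(x^4 - 4*x^3 - 15*x^2 + 58*x - 40) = (x + 4)^2*(x^3 - 8*x^2 + 17*x - 10) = (x - 5)*(x + 4)^2*(x^2 - 3*x + 2) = (x - 5)*(x - 1)*(x + 4)^2*(x - 2)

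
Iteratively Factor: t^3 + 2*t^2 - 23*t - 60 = (t + 3)*(t^2 - t - 20) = (t + 3)*(t + 4)*(t - 5)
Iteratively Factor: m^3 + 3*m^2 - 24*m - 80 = (m - 5)*(m^2 + 8*m + 16) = (m - 5)*(m + 4)*(m + 4)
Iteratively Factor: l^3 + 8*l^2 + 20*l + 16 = (l + 2)*(l^2 + 6*l + 8) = (l + 2)^2*(l + 4)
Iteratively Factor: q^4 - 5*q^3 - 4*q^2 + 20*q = (q + 2)*(q^3 - 7*q^2 + 10*q) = (q - 5)*(q + 2)*(q^2 - 2*q) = (q - 5)*(q - 2)*(q + 2)*(q)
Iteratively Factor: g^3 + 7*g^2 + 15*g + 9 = (g + 3)*(g^2 + 4*g + 3) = (g + 3)^2*(g + 1)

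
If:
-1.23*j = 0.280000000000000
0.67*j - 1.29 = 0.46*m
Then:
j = -0.23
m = -3.14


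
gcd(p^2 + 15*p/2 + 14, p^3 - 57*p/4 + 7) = p + 4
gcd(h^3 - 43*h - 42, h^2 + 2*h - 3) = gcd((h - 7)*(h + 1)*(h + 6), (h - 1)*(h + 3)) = 1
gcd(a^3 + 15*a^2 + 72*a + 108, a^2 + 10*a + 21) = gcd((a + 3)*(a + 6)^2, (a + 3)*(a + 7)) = a + 3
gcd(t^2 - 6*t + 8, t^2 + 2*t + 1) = 1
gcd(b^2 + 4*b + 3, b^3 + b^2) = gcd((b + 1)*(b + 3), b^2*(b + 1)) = b + 1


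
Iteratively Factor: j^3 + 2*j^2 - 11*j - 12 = (j + 4)*(j^2 - 2*j - 3) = (j - 3)*(j + 4)*(j + 1)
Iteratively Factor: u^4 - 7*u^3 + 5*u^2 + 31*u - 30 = (u - 5)*(u^3 - 2*u^2 - 5*u + 6) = (u - 5)*(u - 1)*(u^2 - u - 6) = (u - 5)*(u - 1)*(u + 2)*(u - 3)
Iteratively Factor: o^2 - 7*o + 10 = (o - 2)*(o - 5)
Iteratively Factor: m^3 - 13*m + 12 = (m + 4)*(m^2 - 4*m + 3) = (m - 3)*(m + 4)*(m - 1)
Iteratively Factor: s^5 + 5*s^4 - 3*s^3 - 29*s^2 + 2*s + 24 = (s + 4)*(s^4 + s^3 - 7*s^2 - s + 6) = (s + 3)*(s + 4)*(s^3 - 2*s^2 - s + 2) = (s - 2)*(s + 3)*(s + 4)*(s^2 - 1) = (s - 2)*(s - 1)*(s + 3)*(s + 4)*(s + 1)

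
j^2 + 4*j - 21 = (j - 3)*(j + 7)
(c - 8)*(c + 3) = c^2 - 5*c - 24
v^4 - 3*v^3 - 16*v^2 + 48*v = v*(v - 4)*(v - 3)*(v + 4)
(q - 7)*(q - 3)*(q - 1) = q^3 - 11*q^2 + 31*q - 21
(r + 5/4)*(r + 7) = r^2 + 33*r/4 + 35/4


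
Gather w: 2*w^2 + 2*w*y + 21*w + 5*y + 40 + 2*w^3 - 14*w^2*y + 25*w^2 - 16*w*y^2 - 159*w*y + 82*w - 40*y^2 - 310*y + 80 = 2*w^3 + w^2*(27 - 14*y) + w*(-16*y^2 - 157*y + 103) - 40*y^2 - 305*y + 120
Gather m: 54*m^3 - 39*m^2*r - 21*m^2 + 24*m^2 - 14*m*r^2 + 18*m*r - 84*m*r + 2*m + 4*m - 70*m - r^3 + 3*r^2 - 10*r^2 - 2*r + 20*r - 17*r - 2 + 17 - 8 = 54*m^3 + m^2*(3 - 39*r) + m*(-14*r^2 - 66*r - 64) - r^3 - 7*r^2 + r + 7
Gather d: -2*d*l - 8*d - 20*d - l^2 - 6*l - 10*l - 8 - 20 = d*(-2*l - 28) - l^2 - 16*l - 28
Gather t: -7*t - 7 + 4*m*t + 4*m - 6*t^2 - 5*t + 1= 4*m - 6*t^2 + t*(4*m - 12) - 6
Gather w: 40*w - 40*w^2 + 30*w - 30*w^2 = -70*w^2 + 70*w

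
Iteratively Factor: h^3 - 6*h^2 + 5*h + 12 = (h + 1)*(h^2 - 7*h + 12) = (h - 3)*(h + 1)*(h - 4)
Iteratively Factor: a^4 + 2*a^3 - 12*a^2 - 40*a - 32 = (a + 2)*(a^3 - 12*a - 16) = (a + 2)^2*(a^2 - 2*a - 8) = (a - 4)*(a + 2)^2*(a + 2)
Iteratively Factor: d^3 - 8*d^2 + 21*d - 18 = (d - 2)*(d^2 - 6*d + 9) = (d - 3)*(d - 2)*(d - 3)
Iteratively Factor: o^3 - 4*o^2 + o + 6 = (o - 2)*(o^2 - 2*o - 3) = (o - 3)*(o - 2)*(o + 1)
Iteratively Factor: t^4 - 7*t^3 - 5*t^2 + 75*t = (t - 5)*(t^3 - 2*t^2 - 15*t) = (t - 5)*(t + 3)*(t^2 - 5*t) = t*(t - 5)*(t + 3)*(t - 5)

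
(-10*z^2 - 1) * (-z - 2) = 10*z^3 + 20*z^2 + z + 2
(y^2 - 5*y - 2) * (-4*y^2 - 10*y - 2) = -4*y^4 + 10*y^3 + 56*y^2 + 30*y + 4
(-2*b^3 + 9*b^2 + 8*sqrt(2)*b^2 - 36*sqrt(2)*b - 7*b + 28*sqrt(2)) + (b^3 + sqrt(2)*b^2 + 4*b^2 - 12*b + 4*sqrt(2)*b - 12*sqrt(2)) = -b^3 + 9*sqrt(2)*b^2 + 13*b^2 - 32*sqrt(2)*b - 19*b + 16*sqrt(2)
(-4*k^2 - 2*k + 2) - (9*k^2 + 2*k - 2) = -13*k^2 - 4*k + 4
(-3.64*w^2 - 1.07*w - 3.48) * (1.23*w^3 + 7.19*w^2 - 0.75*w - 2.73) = -4.4772*w^5 - 27.4877*w^4 - 9.2437*w^3 - 14.2815*w^2 + 5.5311*w + 9.5004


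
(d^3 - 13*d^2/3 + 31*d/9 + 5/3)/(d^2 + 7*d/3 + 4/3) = (9*d^3 - 39*d^2 + 31*d + 15)/(3*(3*d^2 + 7*d + 4))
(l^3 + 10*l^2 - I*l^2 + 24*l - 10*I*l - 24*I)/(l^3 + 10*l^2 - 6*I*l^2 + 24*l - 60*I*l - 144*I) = (l - I)/(l - 6*I)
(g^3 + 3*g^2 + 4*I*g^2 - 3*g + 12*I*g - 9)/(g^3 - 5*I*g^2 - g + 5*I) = (g^3 + g^2*(3 + 4*I) + g*(-3 + 12*I) - 9)/(g^3 - 5*I*g^2 - g + 5*I)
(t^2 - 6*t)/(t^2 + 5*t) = (t - 6)/(t + 5)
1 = 1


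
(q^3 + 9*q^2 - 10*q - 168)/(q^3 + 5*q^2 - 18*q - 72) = (q + 7)/(q + 3)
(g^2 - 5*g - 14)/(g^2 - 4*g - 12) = (g - 7)/(g - 6)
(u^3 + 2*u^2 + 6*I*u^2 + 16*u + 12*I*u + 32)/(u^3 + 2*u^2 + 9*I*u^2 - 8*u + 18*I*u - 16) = (u - 2*I)/(u + I)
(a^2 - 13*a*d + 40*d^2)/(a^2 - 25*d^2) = (a - 8*d)/(a + 5*d)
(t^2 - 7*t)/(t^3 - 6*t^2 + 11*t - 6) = t*(t - 7)/(t^3 - 6*t^2 + 11*t - 6)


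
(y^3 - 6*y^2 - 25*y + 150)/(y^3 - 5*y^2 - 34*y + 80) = (y^2 - 11*y + 30)/(y^2 - 10*y + 16)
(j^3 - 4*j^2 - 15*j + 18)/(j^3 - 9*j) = (j^2 - 7*j + 6)/(j*(j - 3))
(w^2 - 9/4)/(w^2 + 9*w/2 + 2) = (4*w^2 - 9)/(2*(2*w^2 + 9*w + 4))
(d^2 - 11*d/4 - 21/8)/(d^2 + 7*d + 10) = (8*d^2 - 22*d - 21)/(8*(d^2 + 7*d + 10))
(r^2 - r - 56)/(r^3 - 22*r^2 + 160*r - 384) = (r + 7)/(r^2 - 14*r + 48)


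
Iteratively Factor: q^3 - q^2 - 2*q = (q + 1)*(q^2 - 2*q) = (q - 2)*(q + 1)*(q)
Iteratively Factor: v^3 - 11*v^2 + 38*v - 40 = (v - 5)*(v^2 - 6*v + 8) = (v - 5)*(v - 4)*(v - 2)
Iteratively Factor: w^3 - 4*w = (w)*(w^2 - 4) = w*(w - 2)*(w + 2)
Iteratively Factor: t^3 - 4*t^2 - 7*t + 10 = (t + 2)*(t^2 - 6*t + 5) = (t - 1)*(t + 2)*(t - 5)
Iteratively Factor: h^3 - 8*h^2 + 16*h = (h - 4)*(h^2 - 4*h) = (h - 4)^2*(h)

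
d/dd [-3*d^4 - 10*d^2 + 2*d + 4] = -12*d^3 - 20*d + 2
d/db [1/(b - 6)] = -1/(b - 6)^2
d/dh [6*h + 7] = 6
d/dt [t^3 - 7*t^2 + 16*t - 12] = 3*t^2 - 14*t + 16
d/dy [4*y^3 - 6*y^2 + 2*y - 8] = 12*y^2 - 12*y + 2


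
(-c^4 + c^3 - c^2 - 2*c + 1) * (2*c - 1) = -2*c^5 + 3*c^4 - 3*c^3 - 3*c^2 + 4*c - 1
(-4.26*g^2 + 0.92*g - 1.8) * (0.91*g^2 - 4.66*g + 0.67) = -3.8766*g^4 + 20.6888*g^3 - 8.7794*g^2 + 9.0044*g - 1.206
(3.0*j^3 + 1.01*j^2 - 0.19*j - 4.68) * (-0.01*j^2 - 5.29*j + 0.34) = -0.03*j^5 - 15.8801*j^4 - 4.321*j^3 + 1.3953*j^2 + 24.6926*j - 1.5912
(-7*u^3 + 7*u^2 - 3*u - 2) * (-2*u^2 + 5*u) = 14*u^5 - 49*u^4 + 41*u^3 - 11*u^2 - 10*u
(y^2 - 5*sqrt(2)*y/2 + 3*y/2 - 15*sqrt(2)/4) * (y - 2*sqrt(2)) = y^3 - 9*sqrt(2)*y^2/2 + 3*y^2/2 - 27*sqrt(2)*y/4 + 10*y + 15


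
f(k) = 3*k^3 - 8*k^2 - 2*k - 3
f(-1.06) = -13.44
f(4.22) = 71.55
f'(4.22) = 90.76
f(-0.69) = -6.41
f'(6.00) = 226.00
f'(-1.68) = 50.28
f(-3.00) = -150.00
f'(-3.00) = 127.00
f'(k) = 9*k^2 - 16*k - 2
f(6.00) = 345.00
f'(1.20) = -8.24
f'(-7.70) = 654.81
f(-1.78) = -41.71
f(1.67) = -14.68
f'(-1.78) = 55.00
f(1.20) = -11.74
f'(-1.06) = 25.07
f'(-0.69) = 13.32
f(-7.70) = -1831.52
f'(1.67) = -3.62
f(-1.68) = -36.44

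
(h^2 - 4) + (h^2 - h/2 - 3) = 2*h^2 - h/2 - 7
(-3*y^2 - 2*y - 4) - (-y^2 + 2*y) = -2*y^2 - 4*y - 4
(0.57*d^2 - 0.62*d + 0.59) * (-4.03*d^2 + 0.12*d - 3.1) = -2.2971*d^4 + 2.567*d^3 - 4.2191*d^2 + 1.9928*d - 1.829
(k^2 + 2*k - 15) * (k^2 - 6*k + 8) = k^4 - 4*k^3 - 19*k^2 + 106*k - 120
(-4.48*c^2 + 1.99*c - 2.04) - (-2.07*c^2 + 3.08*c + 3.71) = -2.41*c^2 - 1.09*c - 5.75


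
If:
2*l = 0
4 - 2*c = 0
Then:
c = 2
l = 0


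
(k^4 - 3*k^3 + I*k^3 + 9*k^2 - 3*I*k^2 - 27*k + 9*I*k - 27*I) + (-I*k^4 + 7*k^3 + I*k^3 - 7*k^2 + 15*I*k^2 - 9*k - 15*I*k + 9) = k^4 - I*k^4 + 4*k^3 + 2*I*k^3 + 2*k^2 + 12*I*k^2 - 36*k - 6*I*k + 9 - 27*I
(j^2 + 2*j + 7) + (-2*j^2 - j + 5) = -j^2 + j + 12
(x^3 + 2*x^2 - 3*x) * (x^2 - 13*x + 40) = x^5 - 11*x^4 + 11*x^3 + 119*x^2 - 120*x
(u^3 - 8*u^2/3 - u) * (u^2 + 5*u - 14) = u^5 + 7*u^4/3 - 85*u^3/3 + 97*u^2/3 + 14*u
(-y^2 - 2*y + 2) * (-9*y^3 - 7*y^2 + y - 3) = 9*y^5 + 25*y^4 - 5*y^3 - 13*y^2 + 8*y - 6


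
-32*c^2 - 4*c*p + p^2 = (-8*c + p)*(4*c + p)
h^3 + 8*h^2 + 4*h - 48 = (h - 2)*(h + 4)*(h + 6)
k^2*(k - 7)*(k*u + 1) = k^4*u - 7*k^3*u + k^3 - 7*k^2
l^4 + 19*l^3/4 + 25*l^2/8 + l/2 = l*(l + 1/4)*(l + 1/2)*(l + 4)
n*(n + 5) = n^2 + 5*n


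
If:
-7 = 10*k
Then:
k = -7/10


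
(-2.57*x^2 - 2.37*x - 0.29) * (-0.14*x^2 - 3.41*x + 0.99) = 0.3598*x^4 + 9.0955*x^3 + 5.578*x^2 - 1.3574*x - 0.2871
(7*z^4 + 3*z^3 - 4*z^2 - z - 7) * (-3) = -21*z^4 - 9*z^3 + 12*z^2 + 3*z + 21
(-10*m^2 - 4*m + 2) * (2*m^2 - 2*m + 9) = -20*m^4 + 12*m^3 - 78*m^2 - 40*m + 18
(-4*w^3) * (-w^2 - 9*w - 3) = 4*w^5 + 36*w^4 + 12*w^3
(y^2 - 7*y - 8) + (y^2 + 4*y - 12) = 2*y^2 - 3*y - 20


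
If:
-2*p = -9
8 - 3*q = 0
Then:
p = 9/2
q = 8/3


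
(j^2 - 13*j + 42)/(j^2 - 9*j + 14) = (j - 6)/(j - 2)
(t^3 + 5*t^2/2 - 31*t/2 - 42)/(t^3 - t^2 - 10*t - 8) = (2*t^2 + 13*t + 21)/(2*(t^2 + 3*t + 2))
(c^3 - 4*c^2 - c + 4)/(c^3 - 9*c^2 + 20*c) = (c^2 - 1)/(c*(c - 5))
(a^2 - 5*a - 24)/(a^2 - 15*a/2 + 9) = 2*(a^2 - 5*a - 24)/(2*a^2 - 15*a + 18)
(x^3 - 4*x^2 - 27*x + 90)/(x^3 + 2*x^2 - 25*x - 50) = (x^2 - 9*x + 18)/(x^2 - 3*x - 10)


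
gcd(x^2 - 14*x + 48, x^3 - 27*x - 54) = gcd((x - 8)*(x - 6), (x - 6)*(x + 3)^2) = x - 6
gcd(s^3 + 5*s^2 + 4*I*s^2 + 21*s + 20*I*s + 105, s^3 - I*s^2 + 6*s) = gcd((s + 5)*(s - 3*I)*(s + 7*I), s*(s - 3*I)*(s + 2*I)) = s - 3*I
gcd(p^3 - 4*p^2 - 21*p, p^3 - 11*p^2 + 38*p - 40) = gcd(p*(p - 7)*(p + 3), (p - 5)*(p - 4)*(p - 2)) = 1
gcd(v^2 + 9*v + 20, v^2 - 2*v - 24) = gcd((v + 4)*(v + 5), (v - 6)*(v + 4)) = v + 4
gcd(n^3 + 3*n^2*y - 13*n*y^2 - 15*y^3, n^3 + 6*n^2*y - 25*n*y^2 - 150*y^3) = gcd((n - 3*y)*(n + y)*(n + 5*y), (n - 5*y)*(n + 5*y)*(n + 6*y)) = n + 5*y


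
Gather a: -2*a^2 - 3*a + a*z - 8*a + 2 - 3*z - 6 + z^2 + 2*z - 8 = -2*a^2 + a*(z - 11) + z^2 - z - 12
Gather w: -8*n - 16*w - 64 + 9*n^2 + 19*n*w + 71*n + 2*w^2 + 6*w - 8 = 9*n^2 + 63*n + 2*w^2 + w*(19*n - 10) - 72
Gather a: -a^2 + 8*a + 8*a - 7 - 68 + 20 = -a^2 + 16*a - 55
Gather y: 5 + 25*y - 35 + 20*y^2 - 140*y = 20*y^2 - 115*y - 30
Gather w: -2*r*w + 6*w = w*(6 - 2*r)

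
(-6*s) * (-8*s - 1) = 48*s^2 + 6*s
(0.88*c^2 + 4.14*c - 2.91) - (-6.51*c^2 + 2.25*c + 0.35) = 7.39*c^2 + 1.89*c - 3.26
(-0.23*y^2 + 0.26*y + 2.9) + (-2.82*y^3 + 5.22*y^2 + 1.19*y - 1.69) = -2.82*y^3 + 4.99*y^2 + 1.45*y + 1.21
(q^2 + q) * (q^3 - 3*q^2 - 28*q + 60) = q^5 - 2*q^4 - 31*q^3 + 32*q^2 + 60*q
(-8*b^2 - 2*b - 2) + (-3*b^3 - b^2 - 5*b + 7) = -3*b^3 - 9*b^2 - 7*b + 5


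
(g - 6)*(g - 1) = g^2 - 7*g + 6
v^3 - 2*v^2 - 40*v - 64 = (v - 8)*(v + 2)*(v + 4)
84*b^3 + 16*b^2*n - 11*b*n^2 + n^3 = (-7*b + n)*(-6*b + n)*(2*b + n)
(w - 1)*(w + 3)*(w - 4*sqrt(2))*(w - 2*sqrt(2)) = w^4 - 6*sqrt(2)*w^3 + 2*w^3 - 12*sqrt(2)*w^2 + 13*w^2 + 18*sqrt(2)*w + 32*w - 48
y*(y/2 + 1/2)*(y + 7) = y^3/2 + 4*y^2 + 7*y/2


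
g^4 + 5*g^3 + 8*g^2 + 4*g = g*(g + 1)*(g + 2)^2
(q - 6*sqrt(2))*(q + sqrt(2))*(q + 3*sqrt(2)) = q^3 - 2*sqrt(2)*q^2 - 42*q - 36*sqrt(2)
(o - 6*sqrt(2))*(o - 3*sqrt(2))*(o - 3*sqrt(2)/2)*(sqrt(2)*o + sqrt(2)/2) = sqrt(2)*o^4 - 21*o^3 + sqrt(2)*o^3/2 - 21*o^2/2 + 63*sqrt(2)*o^2 - 108*o + 63*sqrt(2)*o/2 - 54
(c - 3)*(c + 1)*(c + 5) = c^3 + 3*c^2 - 13*c - 15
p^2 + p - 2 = (p - 1)*(p + 2)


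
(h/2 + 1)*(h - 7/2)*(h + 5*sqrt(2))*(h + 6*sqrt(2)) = h^4/2 - 3*h^3/4 + 11*sqrt(2)*h^3/2 - 33*sqrt(2)*h^2/4 + 53*h^2/2 - 77*sqrt(2)*h/2 - 45*h - 210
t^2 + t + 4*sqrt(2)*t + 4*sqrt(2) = (t + 1)*(t + 4*sqrt(2))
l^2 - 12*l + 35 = (l - 7)*(l - 5)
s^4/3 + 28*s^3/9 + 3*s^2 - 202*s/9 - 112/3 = (s/3 + 1)*(s - 8/3)*(s + 2)*(s + 7)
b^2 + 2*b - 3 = (b - 1)*(b + 3)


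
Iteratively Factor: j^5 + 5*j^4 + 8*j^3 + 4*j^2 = (j)*(j^4 + 5*j^3 + 8*j^2 + 4*j) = j*(j + 1)*(j^3 + 4*j^2 + 4*j) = j*(j + 1)*(j + 2)*(j^2 + 2*j) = j*(j + 1)*(j + 2)^2*(j)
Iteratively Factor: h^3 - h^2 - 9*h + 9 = (h - 1)*(h^2 - 9) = (h - 1)*(h + 3)*(h - 3)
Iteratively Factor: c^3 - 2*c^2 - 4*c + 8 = (c - 2)*(c^2 - 4) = (c - 2)^2*(c + 2)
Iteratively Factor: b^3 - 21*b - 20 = (b + 4)*(b^2 - 4*b - 5) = (b + 1)*(b + 4)*(b - 5)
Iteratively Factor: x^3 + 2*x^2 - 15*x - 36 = (x + 3)*(x^2 - x - 12) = (x + 3)^2*(x - 4)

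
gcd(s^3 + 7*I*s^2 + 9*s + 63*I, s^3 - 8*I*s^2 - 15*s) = s - 3*I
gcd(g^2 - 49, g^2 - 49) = g^2 - 49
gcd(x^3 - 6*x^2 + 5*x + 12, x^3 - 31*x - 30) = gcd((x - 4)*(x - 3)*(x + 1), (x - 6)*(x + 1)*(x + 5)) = x + 1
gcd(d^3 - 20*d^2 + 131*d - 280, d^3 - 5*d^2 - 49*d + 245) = d^2 - 12*d + 35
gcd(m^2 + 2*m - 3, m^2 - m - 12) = m + 3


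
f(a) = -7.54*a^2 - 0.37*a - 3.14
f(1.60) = -23.03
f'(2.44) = -37.17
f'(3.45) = -52.40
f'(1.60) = -24.50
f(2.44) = -48.93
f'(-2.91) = 43.51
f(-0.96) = -9.73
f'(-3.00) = 44.87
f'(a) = -15.08*a - 0.37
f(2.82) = -64.14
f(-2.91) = -65.91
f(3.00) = -72.11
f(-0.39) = -4.14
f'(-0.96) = 14.11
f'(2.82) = -42.90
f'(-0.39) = 5.51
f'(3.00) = -45.61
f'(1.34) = -20.58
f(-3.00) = -69.89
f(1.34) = -17.17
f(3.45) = -94.16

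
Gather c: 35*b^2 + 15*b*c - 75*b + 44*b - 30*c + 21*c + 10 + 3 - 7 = 35*b^2 - 31*b + c*(15*b - 9) + 6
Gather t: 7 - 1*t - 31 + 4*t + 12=3*t - 12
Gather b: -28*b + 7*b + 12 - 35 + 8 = -21*b - 15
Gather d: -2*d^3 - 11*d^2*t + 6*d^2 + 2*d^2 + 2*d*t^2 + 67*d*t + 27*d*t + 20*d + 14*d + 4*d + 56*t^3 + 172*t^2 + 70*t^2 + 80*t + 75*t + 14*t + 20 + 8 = -2*d^3 + d^2*(8 - 11*t) + d*(2*t^2 + 94*t + 38) + 56*t^3 + 242*t^2 + 169*t + 28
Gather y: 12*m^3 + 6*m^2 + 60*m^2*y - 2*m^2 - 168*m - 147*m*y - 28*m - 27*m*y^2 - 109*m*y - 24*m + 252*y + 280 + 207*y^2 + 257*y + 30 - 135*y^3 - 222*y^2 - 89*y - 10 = 12*m^3 + 4*m^2 - 220*m - 135*y^3 + y^2*(-27*m - 15) + y*(60*m^2 - 256*m + 420) + 300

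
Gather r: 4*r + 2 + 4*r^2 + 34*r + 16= 4*r^2 + 38*r + 18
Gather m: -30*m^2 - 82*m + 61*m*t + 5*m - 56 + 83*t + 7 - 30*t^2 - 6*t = -30*m^2 + m*(61*t - 77) - 30*t^2 + 77*t - 49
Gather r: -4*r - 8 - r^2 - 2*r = -r^2 - 6*r - 8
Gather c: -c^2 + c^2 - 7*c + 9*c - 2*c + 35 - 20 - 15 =0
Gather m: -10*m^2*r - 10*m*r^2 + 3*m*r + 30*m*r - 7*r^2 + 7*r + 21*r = -10*m^2*r + m*(-10*r^2 + 33*r) - 7*r^2 + 28*r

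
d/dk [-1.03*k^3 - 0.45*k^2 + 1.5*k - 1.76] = -3.09*k^2 - 0.9*k + 1.5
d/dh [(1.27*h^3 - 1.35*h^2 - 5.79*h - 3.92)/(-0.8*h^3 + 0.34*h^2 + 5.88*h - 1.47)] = (4.44089209850063e-16*h^5 - 0.648200000000001*h^4 + 5.6712*h^3 - 20.9781*h^2 + 6.6346*h + 31.5609)/(0.64*h^6 - 0.544*h^5 - 9.2924*h^4 + 6.3504*h^3 + 33.5748*h^2 - 17.2872*h + 2.1609)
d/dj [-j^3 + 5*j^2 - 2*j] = -3*j^2 + 10*j - 2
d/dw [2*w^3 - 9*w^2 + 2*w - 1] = 6*w^2 - 18*w + 2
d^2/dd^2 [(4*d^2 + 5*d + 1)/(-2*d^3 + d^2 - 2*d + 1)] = 2*(-16*d^6 - 60*d^5 + 54*d^4 - 33*d^3 - 63*d^2 + 15*d - 17)/(8*d^9 - 12*d^8 + 30*d^7 - 37*d^6 + 42*d^5 - 39*d^4 + 26*d^3 - 15*d^2 + 6*d - 1)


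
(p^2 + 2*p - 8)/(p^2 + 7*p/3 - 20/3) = 3*(p - 2)/(3*p - 5)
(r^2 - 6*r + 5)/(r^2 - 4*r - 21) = (-r^2 + 6*r - 5)/(-r^2 + 4*r + 21)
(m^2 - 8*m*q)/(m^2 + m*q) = (m - 8*q)/(m + q)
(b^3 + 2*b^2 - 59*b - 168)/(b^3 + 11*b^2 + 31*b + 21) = (b - 8)/(b + 1)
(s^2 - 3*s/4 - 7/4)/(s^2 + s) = (s - 7/4)/s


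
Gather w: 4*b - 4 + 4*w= 4*b + 4*w - 4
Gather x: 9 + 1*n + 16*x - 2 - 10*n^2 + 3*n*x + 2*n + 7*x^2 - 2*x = -10*n^2 + 3*n + 7*x^2 + x*(3*n + 14) + 7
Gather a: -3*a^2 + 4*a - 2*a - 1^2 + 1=-3*a^2 + 2*a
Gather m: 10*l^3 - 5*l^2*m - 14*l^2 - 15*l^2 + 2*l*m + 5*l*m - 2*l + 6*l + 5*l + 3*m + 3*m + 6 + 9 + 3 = 10*l^3 - 29*l^2 + 9*l + m*(-5*l^2 + 7*l + 6) + 18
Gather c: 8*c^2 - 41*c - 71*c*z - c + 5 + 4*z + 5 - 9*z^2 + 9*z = 8*c^2 + c*(-71*z - 42) - 9*z^2 + 13*z + 10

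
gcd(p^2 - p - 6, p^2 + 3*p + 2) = p + 2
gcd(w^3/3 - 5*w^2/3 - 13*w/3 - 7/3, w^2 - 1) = w + 1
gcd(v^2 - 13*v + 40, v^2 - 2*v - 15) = v - 5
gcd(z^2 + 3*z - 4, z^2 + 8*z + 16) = z + 4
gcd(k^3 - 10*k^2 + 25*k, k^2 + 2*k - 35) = k - 5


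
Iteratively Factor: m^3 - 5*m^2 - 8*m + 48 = (m - 4)*(m^2 - m - 12) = (m - 4)*(m + 3)*(m - 4)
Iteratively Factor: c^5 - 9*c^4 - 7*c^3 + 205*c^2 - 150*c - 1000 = (c + 2)*(c^4 - 11*c^3 + 15*c^2 + 175*c - 500) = (c - 5)*(c + 2)*(c^3 - 6*c^2 - 15*c + 100) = (c - 5)*(c + 2)*(c + 4)*(c^2 - 10*c + 25) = (c - 5)^2*(c + 2)*(c + 4)*(c - 5)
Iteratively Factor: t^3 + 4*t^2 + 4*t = (t + 2)*(t^2 + 2*t) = (t + 2)^2*(t)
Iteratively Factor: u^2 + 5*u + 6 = (u + 3)*(u + 2)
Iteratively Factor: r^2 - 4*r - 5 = (r + 1)*(r - 5)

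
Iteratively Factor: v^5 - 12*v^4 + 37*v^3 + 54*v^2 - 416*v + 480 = (v - 5)*(v^4 - 7*v^3 + 2*v^2 + 64*v - 96) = (v - 5)*(v - 4)*(v^3 - 3*v^2 - 10*v + 24) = (v - 5)*(v - 4)*(v + 3)*(v^2 - 6*v + 8) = (v - 5)*(v - 4)^2*(v + 3)*(v - 2)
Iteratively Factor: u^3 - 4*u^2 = (u)*(u^2 - 4*u) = u*(u - 4)*(u)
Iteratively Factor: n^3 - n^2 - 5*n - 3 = (n - 3)*(n^2 + 2*n + 1) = (n - 3)*(n + 1)*(n + 1)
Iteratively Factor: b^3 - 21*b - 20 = (b + 4)*(b^2 - 4*b - 5) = (b - 5)*(b + 4)*(b + 1)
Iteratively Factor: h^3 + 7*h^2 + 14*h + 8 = (h + 1)*(h^2 + 6*h + 8) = (h + 1)*(h + 2)*(h + 4)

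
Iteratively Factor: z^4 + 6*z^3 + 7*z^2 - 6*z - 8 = (z + 1)*(z^3 + 5*z^2 + 2*z - 8) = (z - 1)*(z + 1)*(z^2 + 6*z + 8) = (z - 1)*(z + 1)*(z + 2)*(z + 4)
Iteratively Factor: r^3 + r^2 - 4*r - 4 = (r - 2)*(r^2 + 3*r + 2) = (r - 2)*(r + 2)*(r + 1)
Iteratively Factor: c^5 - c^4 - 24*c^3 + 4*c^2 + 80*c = (c + 2)*(c^4 - 3*c^3 - 18*c^2 + 40*c) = (c + 2)*(c + 4)*(c^3 - 7*c^2 + 10*c) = (c - 2)*(c + 2)*(c + 4)*(c^2 - 5*c) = c*(c - 2)*(c + 2)*(c + 4)*(c - 5)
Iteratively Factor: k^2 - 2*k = (k - 2)*(k)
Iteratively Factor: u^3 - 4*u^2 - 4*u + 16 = (u - 4)*(u^2 - 4) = (u - 4)*(u + 2)*(u - 2)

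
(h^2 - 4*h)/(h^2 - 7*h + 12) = h/(h - 3)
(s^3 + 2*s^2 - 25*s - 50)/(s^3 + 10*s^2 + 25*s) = (s^2 - 3*s - 10)/(s*(s + 5))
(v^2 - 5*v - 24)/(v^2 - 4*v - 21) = (v - 8)/(v - 7)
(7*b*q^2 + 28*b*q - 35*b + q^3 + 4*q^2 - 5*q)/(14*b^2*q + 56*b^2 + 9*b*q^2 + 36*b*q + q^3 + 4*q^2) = (q^2 + 4*q - 5)/(2*b*q + 8*b + q^2 + 4*q)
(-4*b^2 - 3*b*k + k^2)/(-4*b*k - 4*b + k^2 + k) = (b + k)/(k + 1)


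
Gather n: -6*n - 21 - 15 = -6*n - 36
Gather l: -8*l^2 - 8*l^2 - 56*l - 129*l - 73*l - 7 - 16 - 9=-16*l^2 - 258*l - 32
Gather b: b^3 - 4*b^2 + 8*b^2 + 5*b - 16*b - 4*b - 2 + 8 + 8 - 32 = b^3 + 4*b^2 - 15*b - 18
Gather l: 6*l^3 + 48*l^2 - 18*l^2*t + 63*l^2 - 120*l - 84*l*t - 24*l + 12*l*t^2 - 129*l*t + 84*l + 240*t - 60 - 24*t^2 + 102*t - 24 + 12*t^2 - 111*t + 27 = 6*l^3 + l^2*(111 - 18*t) + l*(12*t^2 - 213*t - 60) - 12*t^2 + 231*t - 57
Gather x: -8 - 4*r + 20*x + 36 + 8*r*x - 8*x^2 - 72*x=-4*r - 8*x^2 + x*(8*r - 52) + 28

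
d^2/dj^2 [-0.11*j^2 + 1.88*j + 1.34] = -0.220000000000000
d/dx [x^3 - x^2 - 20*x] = 3*x^2 - 2*x - 20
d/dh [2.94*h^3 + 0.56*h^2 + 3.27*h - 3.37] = 8.82*h^2 + 1.12*h + 3.27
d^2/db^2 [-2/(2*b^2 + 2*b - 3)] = 8*(2*b^2 + 2*b - 2*(2*b + 1)^2 - 3)/(2*b^2 + 2*b - 3)^3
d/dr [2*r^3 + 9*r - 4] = 6*r^2 + 9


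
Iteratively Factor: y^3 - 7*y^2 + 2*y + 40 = (y + 2)*(y^2 - 9*y + 20) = (y - 5)*(y + 2)*(y - 4)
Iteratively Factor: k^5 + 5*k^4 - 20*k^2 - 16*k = (k)*(k^4 + 5*k^3 - 20*k - 16) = k*(k + 4)*(k^3 + k^2 - 4*k - 4) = k*(k + 1)*(k + 4)*(k^2 - 4) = k*(k + 1)*(k + 2)*(k + 4)*(k - 2)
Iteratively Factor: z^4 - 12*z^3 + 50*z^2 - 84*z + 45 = (z - 3)*(z^3 - 9*z^2 + 23*z - 15) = (z - 3)*(z - 1)*(z^2 - 8*z + 15) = (z - 5)*(z - 3)*(z - 1)*(z - 3)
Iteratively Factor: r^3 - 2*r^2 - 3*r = (r + 1)*(r^2 - 3*r) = (r - 3)*(r + 1)*(r)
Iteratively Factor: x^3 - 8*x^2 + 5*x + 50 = (x + 2)*(x^2 - 10*x + 25) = (x - 5)*(x + 2)*(x - 5)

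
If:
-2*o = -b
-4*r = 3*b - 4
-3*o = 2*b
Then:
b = 0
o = 0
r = 1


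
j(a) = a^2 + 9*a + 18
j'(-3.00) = 3.00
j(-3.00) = 0.00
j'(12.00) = 33.00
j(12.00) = 270.00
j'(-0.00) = 9.00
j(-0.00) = 18.00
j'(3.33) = 15.66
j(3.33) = 59.06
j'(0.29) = 9.58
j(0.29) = 20.69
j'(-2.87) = 3.26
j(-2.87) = 0.41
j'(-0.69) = 7.62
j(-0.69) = 12.27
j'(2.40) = 13.80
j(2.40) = 45.36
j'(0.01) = 9.02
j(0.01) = 18.09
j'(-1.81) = 5.38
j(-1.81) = 4.99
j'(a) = 2*a + 9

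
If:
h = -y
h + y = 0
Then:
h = -y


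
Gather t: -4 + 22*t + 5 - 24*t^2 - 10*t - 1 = -24*t^2 + 12*t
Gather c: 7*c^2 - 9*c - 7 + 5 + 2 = 7*c^2 - 9*c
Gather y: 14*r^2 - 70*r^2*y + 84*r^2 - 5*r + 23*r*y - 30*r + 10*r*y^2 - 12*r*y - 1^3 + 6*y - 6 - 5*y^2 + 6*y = 98*r^2 - 35*r + y^2*(10*r - 5) + y*(-70*r^2 + 11*r + 12) - 7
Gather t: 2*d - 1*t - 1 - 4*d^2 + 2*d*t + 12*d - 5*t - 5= -4*d^2 + 14*d + t*(2*d - 6) - 6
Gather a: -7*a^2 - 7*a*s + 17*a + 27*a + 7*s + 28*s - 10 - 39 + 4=-7*a^2 + a*(44 - 7*s) + 35*s - 45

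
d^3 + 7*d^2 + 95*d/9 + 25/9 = (d + 1/3)*(d + 5/3)*(d + 5)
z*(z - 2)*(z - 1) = z^3 - 3*z^2 + 2*z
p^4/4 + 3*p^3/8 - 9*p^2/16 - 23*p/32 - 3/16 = (p/4 + 1/2)*(p - 3/2)*(p + 1/2)^2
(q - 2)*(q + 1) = q^2 - q - 2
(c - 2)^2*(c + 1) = c^3 - 3*c^2 + 4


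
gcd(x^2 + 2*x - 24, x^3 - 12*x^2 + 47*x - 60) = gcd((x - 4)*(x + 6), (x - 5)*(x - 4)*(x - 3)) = x - 4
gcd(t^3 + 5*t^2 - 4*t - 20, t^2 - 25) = t + 5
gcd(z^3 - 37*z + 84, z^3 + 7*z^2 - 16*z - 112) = z^2 + 3*z - 28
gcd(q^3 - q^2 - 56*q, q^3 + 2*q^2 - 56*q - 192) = q - 8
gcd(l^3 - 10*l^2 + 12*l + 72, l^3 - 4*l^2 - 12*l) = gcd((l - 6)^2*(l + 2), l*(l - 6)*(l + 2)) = l^2 - 4*l - 12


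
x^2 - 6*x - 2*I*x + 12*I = (x - 6)*(x - 2*I)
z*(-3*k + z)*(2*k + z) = -6*k^2*z - k*z^2 + z^3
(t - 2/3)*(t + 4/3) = t^2 + 2*t/3 - 8/9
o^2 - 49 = (o - 7)*(o + 7)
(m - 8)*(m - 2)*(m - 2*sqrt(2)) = m^3 - 10*m^2 - 2*sqrt(2)*m^2 + 16*m + 20*sqrt(2)*m - 32*sqrt(2)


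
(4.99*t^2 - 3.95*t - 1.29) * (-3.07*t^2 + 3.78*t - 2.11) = -15.3193*t^4 + 30.9887*t^3 - 21.4996*t^2 + 3.4583*t + 2.7219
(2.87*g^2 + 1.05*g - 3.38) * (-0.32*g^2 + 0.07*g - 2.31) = -0.9184*g^4 - 0.1351*g^3 - 5.4746*g^2 - 2.6621*g + 7.8078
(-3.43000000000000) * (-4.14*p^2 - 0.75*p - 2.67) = 14.2002*p^2 + 2.5725*p + 9.1581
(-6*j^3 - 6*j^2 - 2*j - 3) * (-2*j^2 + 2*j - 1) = 12*j^5 - 2*j^3 + 8*j^2 - 4*j + 3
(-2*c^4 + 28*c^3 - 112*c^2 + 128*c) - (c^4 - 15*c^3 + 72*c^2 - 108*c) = -3*c^4 + 43*c^3 - 184*c^2 + 236*c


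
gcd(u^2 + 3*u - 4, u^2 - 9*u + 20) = 1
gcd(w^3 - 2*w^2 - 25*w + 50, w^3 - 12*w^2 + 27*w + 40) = w - 5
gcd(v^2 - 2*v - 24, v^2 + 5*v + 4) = v + 4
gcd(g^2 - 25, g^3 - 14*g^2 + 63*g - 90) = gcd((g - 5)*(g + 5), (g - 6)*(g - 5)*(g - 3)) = g - 5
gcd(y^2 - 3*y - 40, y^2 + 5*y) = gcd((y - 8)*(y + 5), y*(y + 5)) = y + 5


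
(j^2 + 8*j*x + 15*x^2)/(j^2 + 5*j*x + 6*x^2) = (j + 5*x)/(j + 2*x)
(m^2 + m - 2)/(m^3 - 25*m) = (m^2 + m - 2)/(m*(m^2 - 25))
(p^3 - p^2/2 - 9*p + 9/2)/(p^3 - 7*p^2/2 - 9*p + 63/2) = (2*p - 1)/(2*p - 7)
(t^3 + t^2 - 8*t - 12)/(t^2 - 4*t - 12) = (t^2 - t - 6)/(t - 6)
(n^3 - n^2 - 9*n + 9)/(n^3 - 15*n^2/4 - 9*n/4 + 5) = 4*(n^2 - 9)/(4*n^2 - 11*n - 20)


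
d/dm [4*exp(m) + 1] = 4*exp(m)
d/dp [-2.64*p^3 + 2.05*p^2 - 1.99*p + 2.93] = -7.92*p^2 + 4.1*p - 1.99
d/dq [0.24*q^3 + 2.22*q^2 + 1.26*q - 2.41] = 0.72*q^2 + 4.44*q + 1.26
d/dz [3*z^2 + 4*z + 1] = 6*z + 4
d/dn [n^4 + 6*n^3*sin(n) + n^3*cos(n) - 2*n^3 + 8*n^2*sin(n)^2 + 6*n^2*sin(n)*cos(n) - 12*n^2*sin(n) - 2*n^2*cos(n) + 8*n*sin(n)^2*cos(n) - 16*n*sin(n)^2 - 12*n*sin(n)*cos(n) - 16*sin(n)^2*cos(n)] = -n^3*sin(n) + 6*n^3*cos(n) + 4*n^3 + 20*n^2*sin(n) + 8*n^2*sin(2*n) - 9*n^2*cos(n) + 6*n^2*cos(2*n) - 6*n^2 - 26*n*sin(n) - 10*n*sin(2*n) + 6*n*sin(3*n) - 4*n*cos(n) - 20*n*cos(2*n) + 8*n + 4*sin(n) - 6*sin(2*n) - 12*sin(3*n) + 2*cos(n) + 8*cos(2*n) - 2*cos(3*n) - 8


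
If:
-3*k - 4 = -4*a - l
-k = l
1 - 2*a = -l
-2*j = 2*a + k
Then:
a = 2/3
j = -1/2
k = -1/3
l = 1/3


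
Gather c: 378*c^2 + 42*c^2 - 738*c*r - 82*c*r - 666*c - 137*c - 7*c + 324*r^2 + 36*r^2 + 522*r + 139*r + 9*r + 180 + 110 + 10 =420*c^2 + c*(-820*r - 810) + 360*r^2 + 670*r + 300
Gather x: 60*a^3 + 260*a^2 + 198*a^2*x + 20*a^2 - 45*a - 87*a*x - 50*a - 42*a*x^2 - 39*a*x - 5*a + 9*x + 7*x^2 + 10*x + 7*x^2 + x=60*a^3 + 280*a^2 - 100*a + x^2*(14 - 42*a) + x*(198*a^2 - 126*a + 20)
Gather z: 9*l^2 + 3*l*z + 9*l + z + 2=9*l^2 + 9*l + z*(3*l + 1) + 2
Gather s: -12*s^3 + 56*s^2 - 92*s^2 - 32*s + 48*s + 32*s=-12*s^3 - 36*s^2 + 48*s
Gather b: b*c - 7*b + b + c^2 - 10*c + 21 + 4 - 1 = b*(c - 6) + c^2 - 10*c + 24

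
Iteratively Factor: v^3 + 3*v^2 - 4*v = (v)*(v^2 + 3*v - 4) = v*(v - 1)*(v + 4)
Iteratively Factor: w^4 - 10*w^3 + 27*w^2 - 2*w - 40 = (w - 5)*(w^3 - 5*w^2 + 2*w + 8) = (w - 5)*(w + 1)*(w^2 - 6*w + 8) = (w - 5)*(w - 4)*(w + 1)*(w - 2)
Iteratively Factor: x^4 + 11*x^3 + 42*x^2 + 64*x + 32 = (x + 4)*(x^3 + 7*x^2 + 14*x + 8) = (x + 2)*(x + 4)*(x^2 + 5*x + 4) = (x + 1)*(x + 2)*(x + 4)*(x + 4)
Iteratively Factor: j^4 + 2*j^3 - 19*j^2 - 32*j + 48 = (j + 4)*(j^3 - 2*j^2 - 11*j + 12) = (j - 4)*(j + 4)*(j^2 + 2*j - 3) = (j - 4)*(j - 1)*(j + 4)*(j + 3)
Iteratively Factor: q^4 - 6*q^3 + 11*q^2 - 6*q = (q - 3)*(q^3 - 3*q^2 + 2*q) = (q - 3)*(q - 1)*(q^2 - 2*q) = q*(q - 3)*(q - 1)*(q - 2)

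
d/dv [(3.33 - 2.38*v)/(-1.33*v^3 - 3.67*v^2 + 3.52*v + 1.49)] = (-6.3308*v^3 + 4.5521*v^2 + 24.4422*v - 15.2678)/(1.7689*v^6 + 9.7622*v^5 + 4.1057*v^4 - 29.8002*v^3 + 1.4538*v^2 + 10.4896*v + 2.2201)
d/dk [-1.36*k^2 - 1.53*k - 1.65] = -2.72*k - 1.53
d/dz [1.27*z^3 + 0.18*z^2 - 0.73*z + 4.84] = 3.81*z^2 + 0.36*z - 0.73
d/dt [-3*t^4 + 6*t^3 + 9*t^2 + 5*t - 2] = -12*t^3 + 18*t^2 + 18*t + 5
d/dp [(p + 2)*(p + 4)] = 2*p + 6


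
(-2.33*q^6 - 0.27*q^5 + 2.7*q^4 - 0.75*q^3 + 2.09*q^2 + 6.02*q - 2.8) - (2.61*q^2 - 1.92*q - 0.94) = -2.33*q^6 - 0.27*q^5 + 2.7*q^4 - 0.75*q^3 - 0.52*q^2 + 7.94*q - 1.86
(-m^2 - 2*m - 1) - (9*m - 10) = -m^2 - 11*m + 9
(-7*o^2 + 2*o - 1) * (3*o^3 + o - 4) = -21*o^5 + 6*o^4 - 10*o^3 + 30*o^2 - 9*o + 4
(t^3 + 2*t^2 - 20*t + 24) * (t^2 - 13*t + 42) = t^5 - 11*t^4 - 4*t^3 + 368*t^2 - 1152*t + 1008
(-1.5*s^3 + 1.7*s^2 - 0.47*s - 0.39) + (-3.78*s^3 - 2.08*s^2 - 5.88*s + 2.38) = -5.28*s^3 - 0.38*s^2 - 6.35*s + 1.99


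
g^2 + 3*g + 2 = (g + 1)*(g + 2)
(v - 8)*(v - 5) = v^2 - 13*v + 40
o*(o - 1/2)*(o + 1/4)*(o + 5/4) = o^4 + o^3 - 7*o^2/16 - 5*o/32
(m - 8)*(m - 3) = m^2 - 11*m + 24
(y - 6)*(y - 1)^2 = y^3 - 8*y^2 + 13*y - 6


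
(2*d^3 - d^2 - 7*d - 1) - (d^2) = 2*d^3 - 2*d^2 - 7*d - 1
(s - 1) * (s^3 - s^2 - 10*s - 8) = s^4 - 2*s^3 - 9*s^2 + 2*s + 8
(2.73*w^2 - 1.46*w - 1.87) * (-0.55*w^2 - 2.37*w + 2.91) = -1.5015*w^4 - 5.6671*w^3 + 12.433*w^2 + 0.183300000000001*w - 5.4417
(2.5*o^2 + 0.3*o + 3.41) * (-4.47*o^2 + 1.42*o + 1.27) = -11.175*o^4 + 2.209*o^3 - 11.6417*o^2 + 5.2232*o + 4.3307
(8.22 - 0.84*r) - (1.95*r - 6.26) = 14.48 - 2.79*r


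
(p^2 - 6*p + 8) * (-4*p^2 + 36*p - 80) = -4*p^4 + 60*p^3 - 328*p^2 + 768*p - 640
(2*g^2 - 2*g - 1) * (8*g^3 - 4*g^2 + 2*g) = 16*g^5 - 24*g^4 + 4*g^3 - 2*g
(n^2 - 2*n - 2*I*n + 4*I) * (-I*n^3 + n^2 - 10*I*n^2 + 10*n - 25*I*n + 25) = -I*n^5 - n^4 - 8*I*n^4 - 8*n^3 - 7*I*n^3 - 5*n^2 + 34*I*n^2 + 50*n - 10*I*n + 100*I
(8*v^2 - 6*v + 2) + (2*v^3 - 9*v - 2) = 2*v^3 + 8*v^2 - 15*v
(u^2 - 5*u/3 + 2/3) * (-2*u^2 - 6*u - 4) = -2*u^4 - 8*u^3/3 + 14*u^2/3 + 8*u/3 - 8/3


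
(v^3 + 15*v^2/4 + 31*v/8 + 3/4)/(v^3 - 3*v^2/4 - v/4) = (v^2 + 7*v/2 + 3)/(v*(v - 1))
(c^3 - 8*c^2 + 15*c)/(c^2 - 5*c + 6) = c*(c - 5)/(c - 2)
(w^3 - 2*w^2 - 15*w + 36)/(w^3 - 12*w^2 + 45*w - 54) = (w + 4)/(w - 6)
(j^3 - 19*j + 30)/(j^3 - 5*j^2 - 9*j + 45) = (j^2 + 3*j - 10)/(j^2 - 2*j - 15)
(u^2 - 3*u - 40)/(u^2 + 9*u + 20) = (u - 8)/(u + 4)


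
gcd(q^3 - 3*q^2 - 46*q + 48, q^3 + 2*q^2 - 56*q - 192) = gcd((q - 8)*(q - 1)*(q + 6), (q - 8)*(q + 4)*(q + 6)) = q^2 - 2*q - 48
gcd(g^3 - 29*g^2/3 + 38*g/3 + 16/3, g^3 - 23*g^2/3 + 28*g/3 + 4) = g^2 - 5*g/3 - 2/3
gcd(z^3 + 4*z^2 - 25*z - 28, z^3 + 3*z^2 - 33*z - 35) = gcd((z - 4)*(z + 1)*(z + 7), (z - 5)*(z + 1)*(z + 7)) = z^2 + 8*z + 7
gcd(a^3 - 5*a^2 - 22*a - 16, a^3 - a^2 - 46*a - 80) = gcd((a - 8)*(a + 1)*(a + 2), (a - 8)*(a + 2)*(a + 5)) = a^2 - 6*a - 16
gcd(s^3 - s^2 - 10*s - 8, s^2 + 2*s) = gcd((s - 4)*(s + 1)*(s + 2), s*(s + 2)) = s + 2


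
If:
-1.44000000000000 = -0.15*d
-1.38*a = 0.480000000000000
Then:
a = -0.35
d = 9.60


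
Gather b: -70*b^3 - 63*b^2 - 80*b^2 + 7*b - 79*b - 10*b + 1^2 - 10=-70*b^3 - 143*b^2 - 82*b - 9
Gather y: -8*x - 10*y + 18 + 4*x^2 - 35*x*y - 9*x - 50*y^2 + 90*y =4*x^2 - 17*x - 50*y^2 + y*(80 - 35*x) + 18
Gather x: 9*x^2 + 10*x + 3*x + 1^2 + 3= 9*x^2 + 13*x + 4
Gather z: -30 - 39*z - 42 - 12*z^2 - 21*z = -12*z^2 - 60*z - 72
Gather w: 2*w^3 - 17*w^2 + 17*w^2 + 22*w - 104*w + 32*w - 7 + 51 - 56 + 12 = 2*w^3 - 50*w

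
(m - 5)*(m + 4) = m^2 - m - 20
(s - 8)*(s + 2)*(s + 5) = s^3 - s^2 - 46*s - 80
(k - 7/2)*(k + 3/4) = k^2 - 11*k/4 - 21/8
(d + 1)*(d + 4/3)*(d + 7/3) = d^3 + 14*d^2/3 + 61*d/9 + 28/9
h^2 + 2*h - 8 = (h - 2)*(h + 4)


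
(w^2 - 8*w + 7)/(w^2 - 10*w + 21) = (w - 1)/(w - 3)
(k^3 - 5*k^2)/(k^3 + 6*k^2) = (k - 5)/(k + 6)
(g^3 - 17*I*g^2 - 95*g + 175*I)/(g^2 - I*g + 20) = (g^2 - 12*I*g - 35)/(g + 4*I)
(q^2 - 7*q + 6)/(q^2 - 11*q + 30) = (q - 1)/(q - 5)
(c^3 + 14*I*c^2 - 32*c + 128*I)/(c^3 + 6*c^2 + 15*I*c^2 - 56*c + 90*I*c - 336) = (c^2 + 6*I*c + 16)/(c^2 + c*(6 + 7*I) + 42*I)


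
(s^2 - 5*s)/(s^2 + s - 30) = s/(s + 6)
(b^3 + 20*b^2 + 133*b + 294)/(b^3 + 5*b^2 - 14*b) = (b^2 + 13*b + 42)/(b*(b - 2))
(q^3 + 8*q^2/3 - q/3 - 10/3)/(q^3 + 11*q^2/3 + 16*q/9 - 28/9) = 3*(3*q^2 + 2*q - 5)/(9*q^2 + 15*q - 14)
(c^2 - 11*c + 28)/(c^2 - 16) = (c - 7)/(c + 4)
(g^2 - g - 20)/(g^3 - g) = (g^2 - g - 20)/(g^3 - g)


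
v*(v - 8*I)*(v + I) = v^3 - 7*I*v^2 + 8*v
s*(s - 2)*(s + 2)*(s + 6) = s^4 + 6*s^3 - 4*s^2 - 24*s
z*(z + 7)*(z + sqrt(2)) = z^3 + sqrt(2)*z^2 + 7*z^2 + 7*sqrt(2)*z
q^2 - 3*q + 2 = (q - 2)*(q - 1)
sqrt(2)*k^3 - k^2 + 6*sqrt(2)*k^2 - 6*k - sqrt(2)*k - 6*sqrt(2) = (k + 6)*(k - sqrt(2))*(sqrt(2)*k + 1)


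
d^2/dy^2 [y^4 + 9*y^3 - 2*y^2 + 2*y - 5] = 12*y^2 + 54*y - 4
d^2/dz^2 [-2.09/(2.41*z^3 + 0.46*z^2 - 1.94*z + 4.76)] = ((30.2214*z + 1.9228)*(2.41*z^3 + 0.46*z^2 - 1.94*z + 4.76) - 2.09*(7.23*z^2 + 0.92*z - 1.94)*(14.46*z^2 + 1.84*z - 3.88))/(2.41*z^3 + 0.46*z^2 - 1.94*z + 4.76)^3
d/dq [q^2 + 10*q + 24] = 2*q + 10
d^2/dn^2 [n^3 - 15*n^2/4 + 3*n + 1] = 6*n - 15/2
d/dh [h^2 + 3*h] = 2*h + 3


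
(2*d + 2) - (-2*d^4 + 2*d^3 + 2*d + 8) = 2*d^4 - 2*d^3 - 6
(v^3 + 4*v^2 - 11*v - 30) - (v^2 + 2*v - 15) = v^3 + 3*v^2 - 13*v - 15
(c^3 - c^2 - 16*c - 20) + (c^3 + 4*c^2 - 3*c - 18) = 2*c^3 + 3*c^2 - 19*c - 38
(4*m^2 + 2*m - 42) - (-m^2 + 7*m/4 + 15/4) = 5*m^2 + m/4 - 183/4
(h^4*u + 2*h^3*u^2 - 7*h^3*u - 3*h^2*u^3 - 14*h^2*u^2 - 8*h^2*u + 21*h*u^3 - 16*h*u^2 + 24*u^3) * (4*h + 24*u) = 4*h^5*u + 32*h^4*u^2 - 28*h^4*u + 36*h^3*u^3 - 224*h^3*u^2 - 32*h^3*u - 72*h^2*u^4 - 252*h^2*u^3 - 256*h^2*u^2 + 504*h*u^4 - 288*h*u^3 + 576*u^4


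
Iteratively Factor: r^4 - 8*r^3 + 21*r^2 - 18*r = (r - 2)*(r^3 - 6*r^2 + 9*r) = (r - 3)*(r - 2)*(r^2 - 3*r) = r*(r - 3)*(r - 2)*(r - 3)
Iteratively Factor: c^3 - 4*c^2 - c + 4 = (c - 1)*(c^2 - 3*c - 4) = (c - 1)*(c + 1)*(c - 4)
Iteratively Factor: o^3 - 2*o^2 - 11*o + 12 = (o + 3)*(o^2 - 5*o + 4) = (o - 4)*(o + 3)*(o - 1)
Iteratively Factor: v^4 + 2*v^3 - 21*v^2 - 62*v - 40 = (v + 1)*(v^3 + v^2 - 22*v - 40) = (v - 5)*(v + 1)*(v^2 + 6*v + 8) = (v - 5)*(v + 1)*(v + 4)*(v + 2)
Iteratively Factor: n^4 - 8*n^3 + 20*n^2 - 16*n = (n - 4)*(n^3 - 4*n^2 + 4*n) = n*(n - 4)*(n^2 - 4*n + 4) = n*(n - 4)*(n - 2)*(n - 2)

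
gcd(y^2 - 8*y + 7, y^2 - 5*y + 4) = y - 1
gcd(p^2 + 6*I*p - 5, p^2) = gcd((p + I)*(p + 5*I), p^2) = 1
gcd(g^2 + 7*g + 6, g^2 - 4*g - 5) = g + 1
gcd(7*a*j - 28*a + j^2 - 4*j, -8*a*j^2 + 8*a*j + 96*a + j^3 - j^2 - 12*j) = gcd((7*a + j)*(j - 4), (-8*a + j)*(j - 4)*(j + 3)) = j - 4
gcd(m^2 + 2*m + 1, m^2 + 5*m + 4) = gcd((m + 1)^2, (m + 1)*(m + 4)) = m + 1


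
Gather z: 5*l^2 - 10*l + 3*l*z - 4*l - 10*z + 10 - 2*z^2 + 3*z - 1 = 5*l^2 - 14*l - 2*z^2 + z*(3*l - 7) + 9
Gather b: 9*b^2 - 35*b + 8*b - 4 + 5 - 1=9*b^2 - 27*b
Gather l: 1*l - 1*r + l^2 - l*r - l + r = l^2 - l*r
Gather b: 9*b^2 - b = 9*b^2 - b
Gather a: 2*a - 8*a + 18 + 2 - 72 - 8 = -6*a - 60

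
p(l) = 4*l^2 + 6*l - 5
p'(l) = 8*l + 6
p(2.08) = 24.79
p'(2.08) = 22.64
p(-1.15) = -6.61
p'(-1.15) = -3.20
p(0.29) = -2.92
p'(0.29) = 8.32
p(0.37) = -2.23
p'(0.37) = 8.96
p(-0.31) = -6.48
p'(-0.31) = 3.52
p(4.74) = 113.31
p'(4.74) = 43.92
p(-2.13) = 0.37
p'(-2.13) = -11.04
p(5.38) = 143.06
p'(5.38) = 49.04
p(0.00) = -5.00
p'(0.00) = 6.00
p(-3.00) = 13.00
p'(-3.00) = -18.00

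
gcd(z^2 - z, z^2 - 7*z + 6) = z - 1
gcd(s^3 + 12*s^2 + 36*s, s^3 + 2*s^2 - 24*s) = s^2 + 6*s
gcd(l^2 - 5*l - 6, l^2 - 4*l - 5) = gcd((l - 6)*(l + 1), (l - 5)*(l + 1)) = l + 1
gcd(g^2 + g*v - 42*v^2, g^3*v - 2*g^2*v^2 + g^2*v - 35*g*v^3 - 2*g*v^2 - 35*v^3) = 1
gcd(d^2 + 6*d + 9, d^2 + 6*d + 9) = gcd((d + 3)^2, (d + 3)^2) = d^2 + 6*d + 9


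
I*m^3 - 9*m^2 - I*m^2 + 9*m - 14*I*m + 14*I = (m + 2*I)*(m + 7*I)*(I*m - I)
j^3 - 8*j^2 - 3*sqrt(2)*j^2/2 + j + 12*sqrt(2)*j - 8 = (j - 8)*(j - sqrt(2))*(j - sqrt(2)/2)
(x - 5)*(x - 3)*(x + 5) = x^3 - 3*x^2 - 25*x + 75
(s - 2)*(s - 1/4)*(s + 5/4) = s^3 - s^2 - 37*s/16 + 5/8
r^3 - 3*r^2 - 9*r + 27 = (r - 3)^2*(r + 3)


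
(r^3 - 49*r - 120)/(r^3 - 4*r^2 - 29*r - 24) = (r + 5)/(r + 1)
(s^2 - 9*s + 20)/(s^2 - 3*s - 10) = (s - 4)/(s + 2)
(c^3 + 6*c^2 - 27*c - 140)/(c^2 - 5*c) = c + 11 + 28/c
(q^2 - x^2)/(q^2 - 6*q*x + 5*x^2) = (-q - x)/(-q + 5*x)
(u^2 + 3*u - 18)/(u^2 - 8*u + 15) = (u + 6)/(u - 5)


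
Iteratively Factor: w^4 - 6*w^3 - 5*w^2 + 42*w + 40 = (w - 5)*(w^3 - w^2 - 10*w - 8) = (w - 5)*(w - 4)*(w^2 + 3*w + 2) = (w - 5)*(w - 4)*(w + 2)*(w + 1)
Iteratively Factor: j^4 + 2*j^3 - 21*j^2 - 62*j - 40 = (j + 1)*(j^3 + j^2 - 22*j - 40) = (j + 1)*(j + 2)*(j^2 - j - 20) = (j - 5)*(j + 1)*(j + 2)*(j + 4)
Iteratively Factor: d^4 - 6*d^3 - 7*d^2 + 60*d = (d)*(d^3 - 6*d^2 - 7*d + 60) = d*(d - 4)*(d^2 - 2*d - 15) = d*(d - 5)*(d - 4)*(d + 3)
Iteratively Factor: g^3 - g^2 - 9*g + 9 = (g - 1)*(g^2 - 9) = (g - 3)*(g - 1)*(g + 3)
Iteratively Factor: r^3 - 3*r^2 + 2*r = (r - 1)*(r^2 - 2*r) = r*(r - 1)*(r - 2)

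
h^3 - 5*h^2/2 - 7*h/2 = h*(h - 7/2)*(h + 1)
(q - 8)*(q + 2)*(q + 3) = q^3 - 3*q^2 - 34*q - 48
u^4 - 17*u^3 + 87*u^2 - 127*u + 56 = (u - 8)*(u - 7)*(u - 1)^2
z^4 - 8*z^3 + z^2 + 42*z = z*(z - 7)*(z - 3)*(z + 2)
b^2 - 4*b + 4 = (b - 2)^2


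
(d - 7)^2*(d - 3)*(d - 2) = d^4 - 19*d^3 + 125*d^2 - 329*d + 294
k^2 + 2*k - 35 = (k - 5)*(k + 7)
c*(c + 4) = c^2 + 4*c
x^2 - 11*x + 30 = (x - 6)*(x - 5)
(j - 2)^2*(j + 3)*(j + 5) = j^4 + 4*j^3 - 13*j^2 - 28*j + 60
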